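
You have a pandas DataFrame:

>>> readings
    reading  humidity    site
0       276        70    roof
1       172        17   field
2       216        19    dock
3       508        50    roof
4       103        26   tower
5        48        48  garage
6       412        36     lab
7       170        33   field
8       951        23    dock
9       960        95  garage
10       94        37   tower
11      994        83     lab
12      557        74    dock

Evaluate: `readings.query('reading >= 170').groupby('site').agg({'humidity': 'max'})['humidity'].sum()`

filter rows where reading >= 170:
    reading  humidity    site
0       276        70    roof
1       172        17   field
2       216        19    dock
3       508        50    roof
6       412        36     lab
7       170        33   field
8       951        23    dock
9       960        95  garage
11      994        83     lab
12      557        74    dock
group by site, max of humidity:
        humidity
site            
dock          74
field         33
garage        95
lab           83
roof          70
Taking the sum of column 'humidity' gives 355.

355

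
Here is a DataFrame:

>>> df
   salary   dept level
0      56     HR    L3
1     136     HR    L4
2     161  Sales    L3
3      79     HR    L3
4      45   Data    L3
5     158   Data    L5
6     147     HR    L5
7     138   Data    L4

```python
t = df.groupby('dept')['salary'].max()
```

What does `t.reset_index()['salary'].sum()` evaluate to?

466

group by dept, max of salary:
dept
Data     158
HR       147
Sales    161
Name: salary, dtype: int64
reset_index():
    dept  salary
0   Data     158
1     HR     147
2  Sales     161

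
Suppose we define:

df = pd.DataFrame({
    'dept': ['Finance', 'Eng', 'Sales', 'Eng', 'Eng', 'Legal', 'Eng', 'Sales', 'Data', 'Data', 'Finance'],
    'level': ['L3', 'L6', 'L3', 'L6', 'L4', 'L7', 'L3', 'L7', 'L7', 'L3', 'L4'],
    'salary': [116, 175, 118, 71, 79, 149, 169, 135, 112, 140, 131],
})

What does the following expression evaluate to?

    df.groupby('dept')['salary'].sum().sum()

1395

group by dept, sum of salary:
dept
Data       252
Eng        494
Finance    247
Legal      149
Sales      253
Name: salary, dtype: int64
sum of the resulting series → 1395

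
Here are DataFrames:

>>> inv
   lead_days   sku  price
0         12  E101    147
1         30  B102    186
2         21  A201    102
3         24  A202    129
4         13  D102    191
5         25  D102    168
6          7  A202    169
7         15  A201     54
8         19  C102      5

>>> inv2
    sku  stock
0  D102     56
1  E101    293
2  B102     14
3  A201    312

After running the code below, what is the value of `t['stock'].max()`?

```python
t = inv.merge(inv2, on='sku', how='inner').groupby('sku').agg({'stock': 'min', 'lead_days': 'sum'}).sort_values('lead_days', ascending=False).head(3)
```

merge on 'sku' (how='inner') → 6 rows:
   lead_days   sku  price  stock
0         12  E101    147    293
1         30  B102    186     14
2         21  A201    102    312
3         13  D102    191     56
4         25  D102    168     56
5         15  A201     54    312
group by sku: min(stock), sum(lead_days):
      stock  lead_days
sku                   
A201    312         36
B102     14         30
D102     56         38
E101    293         12
sort by lead_days descending:
      stock  lead_days
sku                   
D102     56         38
A201    312         36
B102     14         30
E101    293         12
take first 3 rows:
      stock  lead_days
sku                   
D102     56         38
A201    312         36
B102     14         30

312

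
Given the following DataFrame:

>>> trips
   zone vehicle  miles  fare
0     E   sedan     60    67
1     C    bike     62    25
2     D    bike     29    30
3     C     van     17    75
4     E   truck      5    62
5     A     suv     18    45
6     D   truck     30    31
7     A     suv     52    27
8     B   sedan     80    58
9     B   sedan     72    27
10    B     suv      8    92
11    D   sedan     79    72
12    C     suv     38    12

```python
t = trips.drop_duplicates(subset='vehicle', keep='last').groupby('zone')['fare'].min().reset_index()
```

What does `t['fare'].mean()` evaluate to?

21.0

drop duplicate vehicle (keep=last):
   zone vehicle  miles  fare
2     D    bike     29    30
3     C     van     17    75
6     D   truck     30    31
11    D   sedan     79    72
12    C     suv     38    12
group by zone, min of fare:
zone
C    12
D    30
Name: fare, dtype: int64
reset_index():
  zone  fare
0    C    12
1    D    30
Finally, mean of column 'fare' = 21.0.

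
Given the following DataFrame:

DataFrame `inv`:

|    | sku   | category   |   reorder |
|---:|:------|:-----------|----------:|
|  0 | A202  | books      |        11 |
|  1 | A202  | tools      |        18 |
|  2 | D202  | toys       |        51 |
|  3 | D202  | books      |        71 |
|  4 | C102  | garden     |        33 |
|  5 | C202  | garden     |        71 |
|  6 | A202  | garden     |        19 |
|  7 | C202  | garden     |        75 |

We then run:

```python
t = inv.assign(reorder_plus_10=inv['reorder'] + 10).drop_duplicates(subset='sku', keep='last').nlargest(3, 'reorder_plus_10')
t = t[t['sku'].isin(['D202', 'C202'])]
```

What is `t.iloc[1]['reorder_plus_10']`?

add column reorder_plus_10 = inv['reorder'] + 10:
    sku category  reorder  reorder_plus_10
0  A202    books       11               21
1  A202    tools       18               28
2  D202     toys       51               61
3  D202    books       71               81
4  C102   garden       33               43
5  C202   garden       71               81
6  A202   garden       19               29
7  C202   garden       75               85
drop duplicate sku (keep=last):
    sku category  reorder  reorder_plus_10
3  D202    books       71               81
4  C102   garden       33               43
6  A202   garden       19               29
7  C202   garden       75               85
take 3 rows with largest reorder_plus_10:
    sku category  reorder  reorder_plus_10
7  C202   garden       75               85
3  D202    books       71               81
4  C102   garden       33               43
filter rows where sku in ['D202', 'C202']:
    sku category  reorder  reorder_plus_10
7  C202   garden       75               85
3  D202    books       71               81
Then the value at position 1, column 'reorder_plus_10': 81

81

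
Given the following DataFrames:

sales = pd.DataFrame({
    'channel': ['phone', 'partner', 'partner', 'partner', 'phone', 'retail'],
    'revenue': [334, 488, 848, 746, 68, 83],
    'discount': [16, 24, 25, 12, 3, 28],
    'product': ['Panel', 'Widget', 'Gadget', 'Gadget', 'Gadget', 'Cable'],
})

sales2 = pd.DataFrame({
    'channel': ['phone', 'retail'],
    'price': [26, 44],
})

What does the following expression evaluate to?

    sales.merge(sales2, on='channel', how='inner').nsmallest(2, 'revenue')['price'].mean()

merge on 'channel' (how='inner') → 3 rows:
  channel  revenue  discount product  price
0   phone      334        16   Panel     26
1   phone       68         3  Gadget     26
2  retail       83        28   Cable     44
take 2 rows with smallest revenue:
  channel  revenue  discount product  price
1   phone       68         3  Gadget     26
2  retail       83        28   Cable     44
Reading off the mean of column 'price', we get 35.0.

35.0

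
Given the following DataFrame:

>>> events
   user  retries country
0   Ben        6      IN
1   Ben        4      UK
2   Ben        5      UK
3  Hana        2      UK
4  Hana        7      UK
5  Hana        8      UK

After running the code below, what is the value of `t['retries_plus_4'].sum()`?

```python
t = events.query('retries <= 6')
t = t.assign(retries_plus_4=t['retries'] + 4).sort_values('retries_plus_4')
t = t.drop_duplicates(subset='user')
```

14

filter rows where retries <= 6:
   user  retries country
0   Ben        6      IN
1   Ben        4      UK
2   Ben        5      UK
3  Hana        2      UK
add column retries_plus_4 = t['retries'] + 4:
   user  retries country  retries_plus_4
0   Ben        6      IN              10
1   Ben        4      UK               8
2   Ben        5      UK               9
3  Hana        2      UK               6
sort by retries_plus_4:
   user  retries country  retries_plus_4
3  Hana        2      UK               6
1   Ben        4      UK               8
2   Ben        5      UK               9
0   Ben        6      IN              10
drop duplicate user (keep=first):
   user  retries country  retries_plus_4
3  Hana        2      UK               6
1   Ben        4      UK               8
sum of column 'retries_plus_4' → 14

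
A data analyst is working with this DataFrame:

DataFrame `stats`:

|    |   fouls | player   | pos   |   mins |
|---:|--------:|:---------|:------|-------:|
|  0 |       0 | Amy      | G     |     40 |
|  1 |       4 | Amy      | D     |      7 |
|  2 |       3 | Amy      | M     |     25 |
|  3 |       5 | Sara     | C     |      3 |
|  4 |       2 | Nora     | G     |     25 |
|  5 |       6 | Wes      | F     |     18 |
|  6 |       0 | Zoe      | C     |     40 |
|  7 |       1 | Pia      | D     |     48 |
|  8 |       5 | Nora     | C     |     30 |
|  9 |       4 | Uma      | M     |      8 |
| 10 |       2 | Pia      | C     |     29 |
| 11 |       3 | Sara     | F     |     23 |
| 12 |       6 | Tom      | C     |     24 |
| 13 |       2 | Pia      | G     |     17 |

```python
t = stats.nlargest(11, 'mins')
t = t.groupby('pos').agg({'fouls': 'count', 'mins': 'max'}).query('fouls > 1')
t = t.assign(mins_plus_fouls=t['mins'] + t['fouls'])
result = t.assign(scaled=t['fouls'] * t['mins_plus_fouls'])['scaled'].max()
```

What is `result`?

take 11 rows with largest mins:
    fouls player pos  mins
7       1    Pia   D    48
0       0    Amy   G    40
6       0    Zoe   C    40
8       5   Nora   C    30
10      2    Pia   C    29
2       3    Amy   M    25
4       2   Nora   G    25
12      6    Tom   C    24
11      3   Sara   F    23
5       6    Wes   F    18
13      2    Pia   G    17
group by pos: count(fouls), max(mins):
     fouls  mins
pos             
C        4    40
D        1    48
F        2    23
G        3    40
M        1    25
filter rows where fouls > 1:
     fouls  mins
pos             
C        4    40
F        2    23
G        3    40
add column mins_plus_fouls = t['mins'] + t['fouls']:
     fouls  mins  mins_plus_fouls
pos                              
C        4    40               44
F        2    23               25
G        3    40               43
add column scaled = t['fouls'] * t['mins_plus_fouls']:
     fouls  mins  mins_plus_fouls  scaled
pos                                      
C        4    40               44     176
F        2    23               25      50
G        3    40               43     129

176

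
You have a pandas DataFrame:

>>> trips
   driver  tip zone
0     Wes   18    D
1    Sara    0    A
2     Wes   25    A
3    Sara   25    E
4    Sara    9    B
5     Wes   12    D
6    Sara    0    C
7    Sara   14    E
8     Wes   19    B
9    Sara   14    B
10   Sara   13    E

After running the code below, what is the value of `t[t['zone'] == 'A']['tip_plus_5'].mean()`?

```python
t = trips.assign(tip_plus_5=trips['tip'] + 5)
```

17.5

add column tip_plus_5 = trips['tip'] + 5:
   driver  tip zone  tip_plus_5
0     Wes   18    D          23
1    Sara    0    A           5
2     Wes   25    A          30
3    Sara   25    E          30
4    Sara    9    B          14
5     Wes   12    D          17
6    Sara    0    C           5
7    Sara   14    E          19
8     Wes   19    B          24
9    Sara   14    B          19
10   Sara   13    E          18
filter rows where zone == 'A':
  driver  tip zone  tip_plus_5
1   Sara    0    A           5
2    Wes   25    A          30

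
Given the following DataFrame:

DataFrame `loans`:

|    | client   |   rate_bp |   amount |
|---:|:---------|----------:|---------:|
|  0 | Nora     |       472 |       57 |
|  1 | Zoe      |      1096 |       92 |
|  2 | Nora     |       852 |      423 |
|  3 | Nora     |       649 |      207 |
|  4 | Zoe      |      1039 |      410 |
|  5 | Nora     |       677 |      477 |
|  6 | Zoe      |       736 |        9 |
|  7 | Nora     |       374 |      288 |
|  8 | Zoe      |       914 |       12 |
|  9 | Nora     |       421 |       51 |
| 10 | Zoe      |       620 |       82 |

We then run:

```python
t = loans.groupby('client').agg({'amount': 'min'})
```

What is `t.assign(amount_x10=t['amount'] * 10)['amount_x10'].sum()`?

600

group by client, min of amount:
        amount
client        
Nora        51
Zoe          9
add column amount_x10 = t['amount'] * 10:
        amount  amount_x10
client                    
Nora        51         510
Zoe          9          90
Taking the sum of column 'amount_x10' gives 600.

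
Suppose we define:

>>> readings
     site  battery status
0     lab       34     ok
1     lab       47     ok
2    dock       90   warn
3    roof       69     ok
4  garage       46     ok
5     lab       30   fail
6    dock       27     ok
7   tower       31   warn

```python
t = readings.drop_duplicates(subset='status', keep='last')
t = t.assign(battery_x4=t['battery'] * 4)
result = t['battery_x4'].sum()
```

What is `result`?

drop duplicate status (keep=last):
    site  battery status
5    lab       30   fail
6   dock       27     ok
7  tower       31   warn
add column battery_x4 = t['battery'] * 4:
    site  battery status  battery_x4
5    lab       30   fail         120
6   dock       27     ok         108
7  tower       31   warn         124
Hence 352.

352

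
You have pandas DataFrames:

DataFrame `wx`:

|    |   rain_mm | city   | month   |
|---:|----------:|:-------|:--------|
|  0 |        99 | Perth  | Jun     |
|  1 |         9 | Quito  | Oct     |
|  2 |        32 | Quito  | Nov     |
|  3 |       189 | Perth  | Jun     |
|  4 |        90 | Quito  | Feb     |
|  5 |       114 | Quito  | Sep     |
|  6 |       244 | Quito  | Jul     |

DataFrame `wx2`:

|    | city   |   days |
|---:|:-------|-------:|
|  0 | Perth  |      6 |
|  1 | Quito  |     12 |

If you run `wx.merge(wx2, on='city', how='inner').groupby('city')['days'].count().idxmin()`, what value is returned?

Perth

merge on 'city' (how='inner') → 7 rows:
   rain_mm   city month  days
0       99  Perth   Jun     6
1        9  Quito   Oct    12
2       32  Quito   Nov    12
3      189  Perth   Jun     6
4       90  Quito   Feb    12
5      114  Quito   Sep    12
6      244  Quito   Jul    12
group by city, count of days:
city
Perth    2
Quito    5
Name: days, dtype: int64
So idxmin() = Perth.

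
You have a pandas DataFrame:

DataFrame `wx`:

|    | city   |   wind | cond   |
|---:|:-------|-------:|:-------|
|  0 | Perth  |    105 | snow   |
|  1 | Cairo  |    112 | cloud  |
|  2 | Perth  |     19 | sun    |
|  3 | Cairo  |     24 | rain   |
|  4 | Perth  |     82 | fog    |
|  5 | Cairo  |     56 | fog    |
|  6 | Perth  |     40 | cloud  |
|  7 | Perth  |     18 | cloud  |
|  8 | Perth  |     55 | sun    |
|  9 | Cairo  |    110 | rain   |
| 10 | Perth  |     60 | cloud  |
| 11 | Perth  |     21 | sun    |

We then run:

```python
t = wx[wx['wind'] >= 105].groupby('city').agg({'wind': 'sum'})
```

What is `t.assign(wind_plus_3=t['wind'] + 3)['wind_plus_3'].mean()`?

filter rows where wind >= 105:
    city  wind   cond
0  Perth   105   snow
1  Cairo   112  cloud
9  Cairo   110   rain
group by city, sum of wind:
       wind
city       
Cairo   222
Perth   105
add column wind_plus_3 = t['wind'] + 3:
       wind  wind_plus_3
city                    
Cairo   222          225
Perth   105          108

166.5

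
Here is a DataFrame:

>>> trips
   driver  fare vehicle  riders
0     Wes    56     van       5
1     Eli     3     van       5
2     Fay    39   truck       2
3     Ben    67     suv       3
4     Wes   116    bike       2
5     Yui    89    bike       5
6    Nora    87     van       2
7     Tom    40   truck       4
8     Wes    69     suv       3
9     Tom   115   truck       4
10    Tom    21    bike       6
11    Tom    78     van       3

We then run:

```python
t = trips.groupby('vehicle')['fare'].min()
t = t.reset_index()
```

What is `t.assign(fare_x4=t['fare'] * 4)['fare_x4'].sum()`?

group by vehicle, min of fare:
vehicle
bike     21
suv      67
truck    39
van       3
Name: fare, dtype: int64
reset_index():
  vehicle  fare
0    bike    21
1     suv    67
2   truck    39
3     van     3
add column fare_x4 = t['fare'] * 4:
  vehicle  fare  fare_x4
0    bike    21       84
1     suv    67      268
2   truck    39      156
3     van     3       12

520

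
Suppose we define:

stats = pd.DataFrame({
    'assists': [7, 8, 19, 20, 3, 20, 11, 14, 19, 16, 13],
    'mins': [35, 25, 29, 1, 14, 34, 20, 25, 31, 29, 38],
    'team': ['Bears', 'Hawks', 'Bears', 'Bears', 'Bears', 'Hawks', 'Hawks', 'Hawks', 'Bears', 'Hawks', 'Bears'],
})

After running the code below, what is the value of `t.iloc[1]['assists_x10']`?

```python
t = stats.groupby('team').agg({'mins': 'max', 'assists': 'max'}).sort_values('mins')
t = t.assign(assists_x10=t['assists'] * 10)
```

group by team: max(mins), max(assists):
       mins  assists
team                
Bears    38       20
Hawks    34       20
sort by mins:
       mins  assists
team                
Hawks    34       20
Bears    38       20
add column assists_x10 = t['assists'] * 10:
       mins  assists  assists_x10
team                             
Hawks    34       20          200
Bears    38       20          200

200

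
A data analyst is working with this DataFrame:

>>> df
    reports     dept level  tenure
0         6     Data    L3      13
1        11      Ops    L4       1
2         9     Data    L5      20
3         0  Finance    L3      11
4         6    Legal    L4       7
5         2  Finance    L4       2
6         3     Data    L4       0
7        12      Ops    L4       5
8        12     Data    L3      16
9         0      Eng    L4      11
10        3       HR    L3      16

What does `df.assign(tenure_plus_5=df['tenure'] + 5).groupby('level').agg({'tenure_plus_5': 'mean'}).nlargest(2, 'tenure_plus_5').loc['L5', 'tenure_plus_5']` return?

add column tenure_plus_5 = df['tenure'] + 5:
    reports     dept level  tenure  tenure_plus_5
0         6     Data    L3      13             18
1        11      Ops    L4       1              6
2         9     Data    L5      20             25
3         0  Finance    L3      11             16
4         6    Legal    L4       7             12
5         2  Finance    L4       2              7
6         3     Data    L4       0              5
7        12      Ops    L4       5             10
8        12     Data    L3      16             21
9         0      Eng    L4      11             16
10        3       HR    L3      16             21
group by level, mean of tenure_plus_5:
       tenure_plus_5
level               
L3         19.000000
L4          9.333333
L5         25.000000
take 2 rows with largest tenure_plus_5:
       tenure_plus_5
level               
L5              25.0
L3              19.0
So loc['L5', 'tenure_plus_5'] = 25.0.

25.0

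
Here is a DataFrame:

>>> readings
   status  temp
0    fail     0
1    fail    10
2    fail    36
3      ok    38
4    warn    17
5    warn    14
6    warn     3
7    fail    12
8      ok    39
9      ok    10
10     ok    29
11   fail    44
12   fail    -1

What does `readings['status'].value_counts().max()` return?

6

value_counts of status:
status
fail    6
ok      4
warn    3
Name: count, dtype: int64
Finally, max of the resulting series = 6.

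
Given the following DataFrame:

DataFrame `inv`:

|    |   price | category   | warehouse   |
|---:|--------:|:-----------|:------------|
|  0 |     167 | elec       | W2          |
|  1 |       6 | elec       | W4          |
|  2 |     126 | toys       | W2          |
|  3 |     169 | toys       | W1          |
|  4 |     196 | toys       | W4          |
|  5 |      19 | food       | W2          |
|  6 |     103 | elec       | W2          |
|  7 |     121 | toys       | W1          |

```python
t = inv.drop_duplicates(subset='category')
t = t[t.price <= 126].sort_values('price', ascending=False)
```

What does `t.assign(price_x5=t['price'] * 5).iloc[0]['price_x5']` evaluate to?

drop duplicate category (keep=first):
   price category warehouse
0    167     elec        W2
2    126     toys        W2
5     19     food        W2
filter rows where price <= 126:
   price category warehouse
2    126     toys        W2
5     19     food        W2
sort by price descending:
   price category warehouse
2    126     toys        W2
5     19     food        W2
add column price_x5 = t['price'] * 5:
   price category warehouse  price_x5
2    126     toys        W2       630
5     19     food        W2        95

630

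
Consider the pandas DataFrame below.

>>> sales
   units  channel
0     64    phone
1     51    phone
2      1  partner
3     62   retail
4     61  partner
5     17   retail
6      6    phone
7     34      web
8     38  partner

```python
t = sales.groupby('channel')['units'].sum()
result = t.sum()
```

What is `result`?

group by channel, sum of units:
channel
partner    100
phone      121
retail      79
web         34
Name: units, dtype: int64
Hence 334.

334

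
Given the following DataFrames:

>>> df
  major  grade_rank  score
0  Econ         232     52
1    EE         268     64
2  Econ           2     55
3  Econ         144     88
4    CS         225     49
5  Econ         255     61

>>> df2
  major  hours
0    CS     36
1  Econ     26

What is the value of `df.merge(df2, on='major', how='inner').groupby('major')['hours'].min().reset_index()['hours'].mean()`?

merge on 'major' (how='inner') → 5 rows:
  major  grade_rank  score  hours
0  Econ         232     52     26
1  Econ           2     55     26
2  Econ         144     88     26
3    CS         225     49     36
4  Econ         255     61     26
group by major, min of hours:
major
CS      36
Econ    26
Name: hours, dtype: int64
reset_index():
  major  hours
0    CS     36
1  Econ     26

31.0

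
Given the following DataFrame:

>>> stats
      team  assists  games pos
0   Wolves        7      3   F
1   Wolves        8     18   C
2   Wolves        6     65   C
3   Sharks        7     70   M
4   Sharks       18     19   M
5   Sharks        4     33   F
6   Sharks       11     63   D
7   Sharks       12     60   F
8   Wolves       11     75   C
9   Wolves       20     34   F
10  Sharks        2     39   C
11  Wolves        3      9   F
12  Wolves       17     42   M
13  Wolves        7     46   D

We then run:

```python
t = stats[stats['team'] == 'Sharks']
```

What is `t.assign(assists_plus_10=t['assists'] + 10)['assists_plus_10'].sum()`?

filter rows where team == 'Sharks':
      team  assists  games pos
3   Sharks        7     70   M
4   Sharks       18     19   M
5   Sharks        4     33   F
6   Sharks       11     63   D
7   Sharks       12     60   F
10  Sharks        2     39   C
add column assists_plus_10 = t['assists'] + 10:
      team  assists  games pos  assists_plus_10
3   Sharks        7     70   M               17
4   Sharks       18     19   M               28
5   Sharks        4     33   F               14
6   Sharks       11     63   D               21
7   Sharks       12     60   F               22
10  Sharks        2     39   C               12
sum of column 'assists_plus_10' → 114

114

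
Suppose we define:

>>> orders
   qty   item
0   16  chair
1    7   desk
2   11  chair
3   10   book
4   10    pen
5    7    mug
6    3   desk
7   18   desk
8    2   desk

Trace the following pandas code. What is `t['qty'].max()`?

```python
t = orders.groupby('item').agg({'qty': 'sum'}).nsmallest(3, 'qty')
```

10

group by item, sum of qty:
       qty
item      
book    10
chair   27
desk    30
mug      7
pen     10
take 3 rows with smallest qty:
      qty
item     
mug     7
book   10
pen    10
Then the max of column 'qty': 10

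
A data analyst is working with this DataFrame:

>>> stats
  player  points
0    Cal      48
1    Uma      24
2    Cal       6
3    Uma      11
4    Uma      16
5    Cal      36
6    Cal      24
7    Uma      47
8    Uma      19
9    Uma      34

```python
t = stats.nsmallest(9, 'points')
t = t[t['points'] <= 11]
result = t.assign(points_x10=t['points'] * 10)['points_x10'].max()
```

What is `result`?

take 9 rows with smallest points:
  player  points
2    Cal       6
3    Uma      11
4    Uma      16
8    Uma      19
1    Uma      24
6    Cal      24
9    Uma      34
5    Cal      36
7    Uma      47
filter rows where points <= 11:
  player  points
2    Cal       6
3    Uma      11
add column points_x10 = t['points'] * 10:
  player  points  points_x10
2    Cal       6          60
3    Uma      11         110
max of column 'points_x10' → 110

110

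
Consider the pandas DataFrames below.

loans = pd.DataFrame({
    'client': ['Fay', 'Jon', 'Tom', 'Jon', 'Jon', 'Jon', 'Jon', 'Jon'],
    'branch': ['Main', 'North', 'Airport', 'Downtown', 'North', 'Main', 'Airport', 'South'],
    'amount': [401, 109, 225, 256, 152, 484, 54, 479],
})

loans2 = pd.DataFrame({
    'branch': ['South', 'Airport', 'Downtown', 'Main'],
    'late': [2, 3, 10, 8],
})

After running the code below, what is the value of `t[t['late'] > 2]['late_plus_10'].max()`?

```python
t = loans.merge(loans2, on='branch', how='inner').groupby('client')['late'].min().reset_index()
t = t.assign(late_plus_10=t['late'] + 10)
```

18

merge on 'branch' (how='inner') → 6 rows:
  client    branch  amount  late
0    Fay      Main     401     8
1    Tom   Airport     225     3
2    Jon  Downtown     256    10
3    Jon      Main     484     8
4    Jon   Airport      54     3
5    Jon     South     479     2
group by client, min of late:
client
Fay    8
Jon    2
Tom    3
Name: late, dtype: int64
reset_index():
  client  late
0    Fay     8
1    Jon     2
2    Tom     3
add column late_plus_10 = t['late'] + 10:
  client  late  late_plus_10
0    Fay     8            18
1    Jon     2            12
2    Tom     3            13
filter rows where late > 2:
  client  late  late_plus_10
0    Fay     8            18
2    Tom     3            13
So max() = 18.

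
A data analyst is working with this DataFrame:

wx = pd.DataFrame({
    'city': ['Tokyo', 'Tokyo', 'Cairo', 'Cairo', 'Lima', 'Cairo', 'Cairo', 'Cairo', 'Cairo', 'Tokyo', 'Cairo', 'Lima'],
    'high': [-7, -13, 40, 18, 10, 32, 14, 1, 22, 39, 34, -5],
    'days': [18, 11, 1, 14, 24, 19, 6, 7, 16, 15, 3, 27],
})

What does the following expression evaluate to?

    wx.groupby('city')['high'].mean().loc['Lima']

group by city, mean of high:
city
Cairo    23.000000
Lima      2.500000
Tokyo     6.333333
Name: high, dtype: float64
So loc['Lima'] = 2.5.

2.5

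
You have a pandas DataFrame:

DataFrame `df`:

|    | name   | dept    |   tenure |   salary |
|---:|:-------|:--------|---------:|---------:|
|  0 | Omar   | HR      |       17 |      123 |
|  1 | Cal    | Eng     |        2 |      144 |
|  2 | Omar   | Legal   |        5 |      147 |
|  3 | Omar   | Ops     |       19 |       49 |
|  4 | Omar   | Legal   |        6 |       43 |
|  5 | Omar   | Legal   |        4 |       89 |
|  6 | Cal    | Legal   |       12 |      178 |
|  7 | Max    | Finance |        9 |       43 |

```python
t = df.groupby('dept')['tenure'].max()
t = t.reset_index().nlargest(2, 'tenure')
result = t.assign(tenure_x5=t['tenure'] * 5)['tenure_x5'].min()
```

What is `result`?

85

group by dept, max of tenure:
dept
Eng         2
Finance     9
HR         17
Legal      12
Ops        19
Name: tenure, dtype: int64
reset_index():
      dept  tenure
0      Eng       2
1  Finance       9
2       HR      17
3    Legal      12
4      Ops      19
take 2 rows with largest tenure:
  dept  tenure
4  Ops      19
2   HR      17
add column tenure_x5 = t['tenure'] * 5:
  dept  tenure  tenure_x5
4  Ops      19         95
2   HR      17         85
Taking the min of column 'tenure_x5' gives 85.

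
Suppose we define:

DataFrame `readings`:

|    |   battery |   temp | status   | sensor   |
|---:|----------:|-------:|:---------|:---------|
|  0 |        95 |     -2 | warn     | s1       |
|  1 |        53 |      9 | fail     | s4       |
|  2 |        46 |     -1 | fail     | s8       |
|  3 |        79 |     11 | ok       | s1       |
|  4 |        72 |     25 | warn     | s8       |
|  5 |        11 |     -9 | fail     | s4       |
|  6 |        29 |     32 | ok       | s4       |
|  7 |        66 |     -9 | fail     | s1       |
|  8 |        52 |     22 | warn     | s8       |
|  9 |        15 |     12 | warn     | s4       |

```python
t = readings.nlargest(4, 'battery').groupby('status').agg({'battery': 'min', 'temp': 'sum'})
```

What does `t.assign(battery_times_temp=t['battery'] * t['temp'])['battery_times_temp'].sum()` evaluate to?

take 4 rows with largest battery:
   battery  temp status sensor
0       95    -2   warn     s1
3       79    11     ok     s1
4       72    25   warn     s8
7       66    -9   fail     s1
group by status: min(battery), sum(temp):
        battery  temp
status               
fail         66    -9
ok           79    11
warn         72    23
add column battery_times_temp = t['battery'] * t['temp']:
        battery  temp  battery_times_temp
status                                   
fail         66    -9                -594
ok           79    11                 869
warn         72    23                1656
Hence 1931.

1931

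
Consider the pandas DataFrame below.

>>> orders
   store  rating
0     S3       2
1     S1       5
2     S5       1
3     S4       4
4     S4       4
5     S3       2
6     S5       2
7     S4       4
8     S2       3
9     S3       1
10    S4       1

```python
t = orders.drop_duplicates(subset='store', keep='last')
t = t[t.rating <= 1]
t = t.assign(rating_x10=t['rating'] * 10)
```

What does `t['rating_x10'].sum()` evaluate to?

drop duplicate store (keep=last):
   store  rating
1     S1       5
6     S5       2
8     S2       3
9     S3       1
10    S4       1
filter rows where rating <= 1:
   store  rating
9     S3       1
10    S4       1
add column rating_x10 = t['rating'] * 10:
   store  rating  rating_x10
9     S3       1          10
10    S4       1          10

20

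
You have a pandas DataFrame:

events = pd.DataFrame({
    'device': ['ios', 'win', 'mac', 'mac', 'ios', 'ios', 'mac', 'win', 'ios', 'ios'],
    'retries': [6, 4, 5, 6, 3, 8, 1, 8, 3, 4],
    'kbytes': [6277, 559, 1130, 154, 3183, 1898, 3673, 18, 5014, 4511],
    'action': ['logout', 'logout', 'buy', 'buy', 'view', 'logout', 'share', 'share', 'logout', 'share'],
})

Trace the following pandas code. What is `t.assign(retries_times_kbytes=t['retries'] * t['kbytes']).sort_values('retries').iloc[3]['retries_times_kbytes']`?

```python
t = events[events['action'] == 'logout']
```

15184

filter rows where action == 'logout':
  device  retries  kbytes  action
0    ios        6    6277  logout
1    win        4     559  logout
5    ios        8    1898  logout
8    ios        3    5014  logout
add column retries_times_kbytes = t['retries'] * t['kbytes']:
  device  retries  kbytes  action  retries_times_kbytes
0    ios        6    6277  logout                 37662
1    win        4     559  logout                  2236
5    ios        8    1898  logout                 15184
8    ios        3    5014  logout                 15042
sort by retries:
  device  retries  kbytes  action  retries_times_kbytes
8    ios        3    5014  logout                 15042
1    win        4     559  logout                  2236
0    ios        6    6277  logout                 37662
5    ios        8    1898  logout                 15184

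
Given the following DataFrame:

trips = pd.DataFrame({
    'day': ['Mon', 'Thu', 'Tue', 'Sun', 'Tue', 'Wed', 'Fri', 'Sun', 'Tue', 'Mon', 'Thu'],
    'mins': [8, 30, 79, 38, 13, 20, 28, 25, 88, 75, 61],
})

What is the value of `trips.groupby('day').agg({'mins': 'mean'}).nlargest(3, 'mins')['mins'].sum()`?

group by day, mean of mins:
     mins
day      
Fri  28.0
Mon  41.5
Sun  31.5
Thu  45.5
Tue  60.0
Wed  20.0
take 3 rows with largest mins:
     mins
day      
Tue  60.0
Thu  45.5
Mon  41.5
Reading off the sum of column 'mins', we get 147.0.

147.0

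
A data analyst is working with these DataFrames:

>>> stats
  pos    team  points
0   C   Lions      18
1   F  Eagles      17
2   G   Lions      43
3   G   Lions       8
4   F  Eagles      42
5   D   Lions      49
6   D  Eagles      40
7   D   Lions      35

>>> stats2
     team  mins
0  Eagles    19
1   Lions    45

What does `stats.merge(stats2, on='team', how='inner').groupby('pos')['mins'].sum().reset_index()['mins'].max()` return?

merge on 'team' (how='inner') → 8 rows:
  pos    team  points  mins
0   C   Lions      18    45
1   F  Eagles      17    19
2   G   Lions      43    45
3   G   Lions       8    45
4   F  Eagles      42    19
5   D   Lions      49    45
6   D  Eagles      40    19
7   D   Lions      35    45
group by pos, sum of mins:
pos
C     45
D    109
F     38
G     90
Name: mins, dtype: int64
reset_index():
  pos  mins
0   C    45
1   D   109
2   F    38
3   G    90
Then the max of column 'mins': 109

109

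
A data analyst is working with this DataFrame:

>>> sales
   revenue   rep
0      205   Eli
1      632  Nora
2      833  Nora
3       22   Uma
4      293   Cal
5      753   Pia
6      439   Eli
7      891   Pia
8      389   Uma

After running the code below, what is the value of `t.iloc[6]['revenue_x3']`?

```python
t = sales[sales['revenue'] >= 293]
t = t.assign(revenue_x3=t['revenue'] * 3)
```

1167

filter rows where revenue >= 293:
   revenue   rep
1      632  Nora
2      833  Nora
4      293   Cal
5      753   Pia
6      439   Eli
7      891   Pia
8      389   Uma
add column revenue_x3 = t['revenue'] * 3:
   revenue   rep  revenue_x3
1      632  Nora        1896
2      833  Nora        2499
4      293   Cal         879
5      753   Pia        2259
6      439   Eli        1317
7      891   Pia        2673
8      389   Uma        1167
value at position 6, column 'revenue_x3' → 1167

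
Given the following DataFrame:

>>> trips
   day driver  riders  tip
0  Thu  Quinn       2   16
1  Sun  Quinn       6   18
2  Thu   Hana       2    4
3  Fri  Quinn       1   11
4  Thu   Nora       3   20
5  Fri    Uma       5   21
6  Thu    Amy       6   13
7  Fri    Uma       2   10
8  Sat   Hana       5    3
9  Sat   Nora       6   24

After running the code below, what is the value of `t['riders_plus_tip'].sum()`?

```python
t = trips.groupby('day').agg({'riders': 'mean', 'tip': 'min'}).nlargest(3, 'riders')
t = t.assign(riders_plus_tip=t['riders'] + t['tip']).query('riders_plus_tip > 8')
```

32.5

group by day: mean(riders), min(tip):
       riders  tip
day               
Fri  2.666667   10
Sat  5.500000    3
Sun  6.000000   18
Thu  3.250000    4
take 3 rows with largest riders:
     riders  tip
day             
Sun    6.00   18
Sat    5.50    3
Thu    3.25    4
add column riders_plus_tip = t['riders'] + t['tip']:
     riders  tip  riders_plus_tip
day                              
Sun    6.00   18            24.00
Sat    5.50    3             8.50
Thu    3.25    4             7.25
filter rows where riders_plus_tip > 8:
     riders  tip  riders_plus_tip
day                              
Sun     6.0   18             24.0
Sat     5.5    3              8.5
Finally, sum of column 'riders_plus_tip' = 32.5.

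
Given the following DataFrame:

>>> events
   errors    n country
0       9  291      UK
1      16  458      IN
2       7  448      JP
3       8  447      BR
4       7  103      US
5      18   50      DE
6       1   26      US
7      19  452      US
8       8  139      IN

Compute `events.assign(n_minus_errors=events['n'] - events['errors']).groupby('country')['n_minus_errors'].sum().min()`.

32

add column n_minus_errors = events['n'] - events['errors']:
   errors    n country  n_minus_errors
0       9  291      UK             282
1      16  458      IN             442
2       7  448      JP             441
3       8  447      BR             439
4       7  103      US              96
5      18   50      DE              32
6       1   26      US              25
7      19  452      US             433
8       8  139      IN             131
group by country, sum of n_minus_errors:
country
BR    439
DE     32
IN    573
JP    441
UK    282
US    554
Name: n_minus_errors, dtype: int64
Taking the min of the resulting series gives 32.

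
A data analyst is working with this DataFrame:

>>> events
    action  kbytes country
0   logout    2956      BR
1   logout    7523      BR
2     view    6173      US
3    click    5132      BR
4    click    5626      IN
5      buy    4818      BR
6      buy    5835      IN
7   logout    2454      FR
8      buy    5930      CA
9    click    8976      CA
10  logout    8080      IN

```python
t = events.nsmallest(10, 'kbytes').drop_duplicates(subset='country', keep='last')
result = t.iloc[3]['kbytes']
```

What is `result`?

7523

take 10 rows with smallest kbytes:
    action  kbytes country
7   logout    2454      FR
0   logout    2956      BR
5      buy    4818      BR
3    click    5132      BR
4    click    5626      IN
6      buy    5835      IN
8      buy    5930      CA
2     view    6173      US
1   logout    7523      BR
10  logout    8080      IN
drop duplicate country (keep=last):
    action  kbytes country
7   logout    2454      FR
8      buy    5930      CA
2     view    6173      US
1   logout    7523      BR
10  logout    8080      IN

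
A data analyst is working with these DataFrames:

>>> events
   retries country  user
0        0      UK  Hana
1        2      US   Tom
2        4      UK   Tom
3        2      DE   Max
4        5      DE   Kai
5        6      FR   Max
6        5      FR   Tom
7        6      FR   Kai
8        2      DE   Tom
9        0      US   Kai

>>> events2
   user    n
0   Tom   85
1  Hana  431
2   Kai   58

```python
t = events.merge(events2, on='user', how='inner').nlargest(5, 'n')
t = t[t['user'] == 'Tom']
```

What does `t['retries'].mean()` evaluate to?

3.25

merge on 'user' (how='inner') → 8 rows:
   retries country  user    n
0        0      UK  Hana  431
1        2      US   Tom   85
2        4      UK   Tom   85
3        5      DE   Kai   58
4        5      FR   Tom   85
5        6      FR   Kai   58
6        2      DE   Tom   85
7        0      US   Kai   58
take 5 rows with largest n:
   retries country  user    n
0        0      UK  Hana  431
1        2      US   Tom   85
2        4      UK   Tom   85
4        5      FR   Tom   85
6        2      DE   Tom   85
filter rows where user == 'Tom':
   retries country user   n
1        2      US  Tom  85
2        4      UK  Tom  85
4        5      FR  Tom  85
6        2      DE  Tom  85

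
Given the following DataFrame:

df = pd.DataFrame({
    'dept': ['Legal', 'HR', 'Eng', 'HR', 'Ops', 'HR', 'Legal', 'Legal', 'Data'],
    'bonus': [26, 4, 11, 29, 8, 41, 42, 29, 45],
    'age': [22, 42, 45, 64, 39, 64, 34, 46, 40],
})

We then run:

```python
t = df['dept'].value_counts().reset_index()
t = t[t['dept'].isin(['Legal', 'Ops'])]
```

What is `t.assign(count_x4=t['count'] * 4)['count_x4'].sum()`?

value_counts of dept:
dept
Legal    3
HR       3
Eng      1
Ops      1
Data     1
Name: count, dtype: int64
reset_index():
    dept  count
0  Legal      3
1     HR      3
2    Eng      1
3    Ops      1
4   Data      1
filter rows where dept in ['Legal', 'Ops']:
    dept  count
0  Legal      3
3    Ops      1
add column count_x4 = t['count'] * 4:
    dept  count  count_x4
0  Legal      3        12
3    Ops      1         4

16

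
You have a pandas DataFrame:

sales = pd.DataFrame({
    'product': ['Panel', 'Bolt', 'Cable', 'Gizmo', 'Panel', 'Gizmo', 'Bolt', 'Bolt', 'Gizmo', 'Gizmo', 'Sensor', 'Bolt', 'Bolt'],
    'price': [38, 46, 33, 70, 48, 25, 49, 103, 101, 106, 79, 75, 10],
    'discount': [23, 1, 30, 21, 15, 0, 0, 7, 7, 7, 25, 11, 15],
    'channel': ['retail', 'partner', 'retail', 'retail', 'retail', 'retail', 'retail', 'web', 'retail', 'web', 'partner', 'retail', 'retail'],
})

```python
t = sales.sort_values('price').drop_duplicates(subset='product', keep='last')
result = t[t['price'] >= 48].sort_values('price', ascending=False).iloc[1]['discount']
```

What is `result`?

7

sort by price:
   product  price  discount  channel
12    Bolt     10        15   retail
5    Gizmo     25         0   retail
2    Cable     33        30   retail
0    Panel     38        23   retail
1     Bolt     46         1  partner
4    Panel     48        15   retail
6     Bolt     49         0   retail
3    Gizmo     70        21   retail
11    Bolt     75        11   retail
10  Sensor     79        25  partner
8    Gizmo    101         7   retail
7     Bolt    103         7      web
9    Gizmo    106         7      web
drop duplicate product (keep=last):
   product  price  discount  channel
2    Cable     33        30   retail
4    Panel     48        15   retail
10  Sensor     79        25  partner
7     Bolt    103         7      web
9    Gizmo    106         7      web
filter rows where price >= 48:
   product  price  discount  channel
4    Panel     48        15   retail
10  Sensor     79        25  partner
7     Bolt    103         7      web
9    Gizmo    106         7      web
sort by price descending:
   product  price  discount  channel
9    Gizmo    106         7      web
7     Bolt    103         7      web
10  Sensor     79        25  partner
4    Panel     48        15   retail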